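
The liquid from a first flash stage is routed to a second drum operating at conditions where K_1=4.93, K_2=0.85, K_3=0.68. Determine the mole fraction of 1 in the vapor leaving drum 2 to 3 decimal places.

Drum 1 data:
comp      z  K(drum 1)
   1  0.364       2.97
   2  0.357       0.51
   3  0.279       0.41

Drum 1:
Material balance + equilibrium reduce to Σ zᵢ(Kᵢ−1)/(1+ψ₁(Kᵢ−1)) = 0.
Check two-phase: ΣzᵢKᵢ = 1.378 > 1 and Σzᵢ/Kᵢ = 1.503 > 1, so g(0) = 0.378 > 0 and g(1) = -0.503 < 0.
Newton iteration, ψ₁⁰ = 0.57:
  ψ₁ = 0.570: g = -0.1530, g' = -0.699 → ψ₁ = 0.351
  ψ₁ = 0.351: g = 0.0049, g' = -0.773 → ψ₁ = 0.358
Converged at ψ₁ = 0.358.
Drum-1 compositions:
  1: x = 0.214, y = 0.634
  2: x = 0.433, y = 0.221
  3: x = 0.354, y = 0.145
Drum-2 feed = drum-1 liquid: z₂ = (0.2136, 0.4328, 0.3536).
Drum 2:
Let ψ₂ = V/F and solve Σ zᵢ(Kᵢ−1)/(1+ψ₂(Kᵢ−1)) = 0.
g(0) = ΣzᵢKᵢ − 1 = 0.661 and g(1) = 1 − Σzᵢ/Kᵢ = -0.073, so a root lies in (0, 1).
Newton–Raphson from ψ₂ = 0.5:
  ψ₂ = 0.500: g = 0.0782, g' = -0.438 → ψ₂ = 0.679
  ψ₂ = 0.679: g = 0.0121, g' = -0.316 → ψ₂ = 0.717
  ψ₂ = 0.717: g = 0.0003, g' = -0.300 → ψ₂ = 0.718
Converged at ψ₂ = 0.718.
  1: x = 0.056, y = 0.276
  2: x = 0.485, y = 0.412
  3: x = 0.459, y = 0.312

y_1 (drum 2) = 0.276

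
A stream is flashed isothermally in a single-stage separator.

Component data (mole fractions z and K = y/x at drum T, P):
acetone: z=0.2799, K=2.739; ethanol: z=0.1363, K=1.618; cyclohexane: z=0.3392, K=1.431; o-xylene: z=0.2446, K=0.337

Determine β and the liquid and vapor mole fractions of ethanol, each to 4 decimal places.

Let β = V/F and solve Σ zᵢ(Kᵢ−1)/(1+β(Kᵢ−1)) = 0.
Feasibility: ΣzᵢKᵢ = 1.5550, Σzᵢ/Kᵢ = 1.1493 — both > 1, two phases present.
Iterate (Newton) starting at β = 0.5:
  β = 0.5000: g = 0.20240, g' = -0.5558 → β = 0.8642
  β = 0.8642: g = -0.02382, g' = -0.7802 → β = 0.8336
  β = 0.8336: g = -0.00071, g' = -0.7352 → β = 0.8327
Converged at β = 0.8327.
Compositions from xᵢ = zᵢ/(1+β(Kᵢ−1)), yᵢ = Kᵢxᵢ:
  acetone: x = 0.1143, y = 0.3132
  ethanol: x = 0.0900, y = 0.1456
  cyclohexane: x = 0.2496, y = 0.3572
  o-xylene: x = 0.5461, y = 0.1840

β = 0.8327, x_ethanol = 0.0900, y_ethanol = 0.1456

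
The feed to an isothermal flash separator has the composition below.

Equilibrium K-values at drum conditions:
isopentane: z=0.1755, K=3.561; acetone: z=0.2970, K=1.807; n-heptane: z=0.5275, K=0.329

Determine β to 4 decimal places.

Rachford–Rice: g(β) = Σ zᵢ(Kᵢ−1)/(1+β(Kᵢ−1)) = 0.
Check two-phase: ΣzᵢKᵢ = 1.3352 > 1 and Σzᵢ/Kᵢ = 1.8170 > 1, so g(0) = 0.3352 > 0 and g(1) = -0.8170 < 0.
Newton–Raphson from β = 0.5:
  β = 0.5000: g = -0.16480, g' = -0.8574 → β = 0.3078
  β = 0.3078: g = -0.00275, g' = -0.8613 → β = 0.3046
Converged at β = 0.3046.

β = 0.3046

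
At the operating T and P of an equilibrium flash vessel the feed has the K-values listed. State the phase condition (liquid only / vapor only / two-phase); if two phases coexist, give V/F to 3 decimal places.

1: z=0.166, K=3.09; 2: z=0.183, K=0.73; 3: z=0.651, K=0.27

liquid only

ΣzᵢKᵢ = 0.822; Σzᵢ/Kᵢ = 2.716.
Since ΣzᵢKᵢ < 1 the mixture is below its bubble point — single liquid phase.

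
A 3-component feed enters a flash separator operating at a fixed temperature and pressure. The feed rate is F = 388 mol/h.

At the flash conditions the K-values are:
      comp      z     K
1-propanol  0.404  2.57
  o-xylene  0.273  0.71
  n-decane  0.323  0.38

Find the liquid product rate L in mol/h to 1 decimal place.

L = 211.6 mol/h

Material balance + equilibrium reduce to Σ zᵢ(Kᵢ−1)/(1+V/F(Kᵢ−1)) = 0.
Check two-phase: ΣzᵢKᵢ = 1.355 > 1 and Σzᵢ/Kᵢ = 1.392 > 1, so g(0) = 0.355 > 0 and g(1) = -0.392 < 0.
Iterate (Newton) starting at V/F = 0.33:
  V/F = 0.330: g = 0.0785, g' = -0.656 → V/F = 0.450
  V/F = 0.450: g = 0.0031, g' = -0.611 → V/F = 0.455
Converged at V/F = 0.455.
Then V = V/F·F = 0.4547·388 = 176.4 mol/h and L = F − V = 211.6 mol/h.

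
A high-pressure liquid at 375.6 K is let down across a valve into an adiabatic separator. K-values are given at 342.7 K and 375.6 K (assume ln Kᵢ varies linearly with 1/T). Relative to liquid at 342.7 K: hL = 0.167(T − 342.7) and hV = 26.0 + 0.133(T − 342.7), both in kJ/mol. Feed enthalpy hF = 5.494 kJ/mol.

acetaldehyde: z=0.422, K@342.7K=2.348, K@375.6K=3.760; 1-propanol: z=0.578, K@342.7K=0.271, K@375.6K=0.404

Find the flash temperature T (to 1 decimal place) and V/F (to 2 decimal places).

Adiabatic flash: solve Rachford–Rice at each trial T, then check hF = ψ·hV(T) + (1−ψ)·hL(T).
  T = 342.7 K: K = (2.348, 0.271), RR gives ψ = 0.150, H_out = 3.902 kJ/mol
  T = 375.6 K: K = (3.760, 0.404), RR gives ψ = 0.499, H_out = 17.901 kJ/mol
  T = 359.1 K: K = (3.001, 0.334), RR gives ψ = 0.345, H_out = 11.505 kJ/mol
  T = 350.9 K: K = (2.662, 0.301), RR gives ψ = 0.256, H_out = 7.964 kJ/mol
  T = 346.8 K: K = (2.502, 0.286), RR gives ψ = 0.206, H_out = 6.018 kJ/mol
  T = 344.8 K: K = (2.426, 0.279), RR gives ψ = 0.180, H_out = 5.010 kJ/mol
  T = 345.8 K: K = (2.464, 0.282), RR gives ψ = 0.193, H_out = 5.520 kJ/mol
Linear interpolation between T = 344.8 (H_out = 5.010) and T = 345.8 (H_out = 5.520) on hF = 5.494 gives T ≈ 345.7 K, at which ψ = 0.19.

T = 345.7 K, V/F = 0.19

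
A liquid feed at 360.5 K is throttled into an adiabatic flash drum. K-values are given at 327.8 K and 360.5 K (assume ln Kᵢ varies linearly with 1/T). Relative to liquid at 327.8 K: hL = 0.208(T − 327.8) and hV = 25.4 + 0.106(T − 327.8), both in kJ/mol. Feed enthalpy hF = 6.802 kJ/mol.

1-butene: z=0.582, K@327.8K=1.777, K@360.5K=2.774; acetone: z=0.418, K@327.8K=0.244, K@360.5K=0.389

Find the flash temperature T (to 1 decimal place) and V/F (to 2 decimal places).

Adiabatic flash: solve Rachford–Rice at each trial T, then check hF = ψ·hV(T) + (1−ψ)·hL(T).
  T = 327.8 K: K = (1.777, 0.244), RR gives ψ = 0.232, H_out = 5.890 kJ/mol
  T = 360.5 K: K = (2.774, 0.389), RR gives ψ = 0.717, H_out = 22.620 kJ/mol
  T = 344.1 K: K = (2.242, 0.311), RR gives ψ = 0.509, H_out = 15.463 kJ/mol
  T = 336.0 K: K = (2.003, 0.277), RR gives ψ = 0.388, H_out = 11.234 kJ/mol
  T = 331.9 K: K = (1.888, 0.260), RR gives ψ = 0.316, H_out = 8.743 kJ/mol
  T = 329.9 K: K = (1.833, 0.252), RR gives ψ = 0.277, H_out = 7.404 kJ/mol
  T = 328.9 K: K = (1.806, 0.248), RR gives ψ = 0.256, H_out = 6.698 kJ/mol
Linear interpolation between T = 328.9 (H_out = 6.698) and T = 329.9 (H_out = 7.404) on hF = 6.802 gives T ≈ 329.0 K, at which ψ = 0.26.

T = 329.0 K, V/F = 0.26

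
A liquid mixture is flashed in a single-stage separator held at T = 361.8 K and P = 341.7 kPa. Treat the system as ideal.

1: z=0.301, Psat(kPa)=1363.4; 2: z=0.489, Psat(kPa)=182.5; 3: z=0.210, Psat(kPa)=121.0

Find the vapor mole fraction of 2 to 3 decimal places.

Raoult's law: Kᵢ = Pᵢˢᵃᵗ/P = Pᵢˢᵃᵗ/341.7.
  K_1 = 1363.4/341.7 = 3.99005, K_2 = 182.5/341.7 = 0.53409, K_3 = 121.0/341.7 = 0.35411
Material balance + equilibrium reduce to Σ zᵢ(Kᵢ−1)/(1+β(Kᵢ−1)) = 0.
g(0) = ΣzᵢKᵢ − 1 = 0.537 and g(1) = 1 − Σzᵢ/Kᵢ = -0.584, so a root lies in (0, 1).
Iterate (Newton) starting at β = 0.6:
  β = 0.600: g = -0.2156, g' = -0.783 → β = 0.325
  β = 0.325: g = 0.0167, g' = -0.981 → β = 0.342
Converged at β = 0.342.
Compositions from xᵢ = zᵢ/(1+β(Kᵢ−1)), yᵢ = Kᵢxᵢ:
  1: x = 0.149, y = 0.594
  2: x = 0.582, y = 0.311
  3: x = 0.270, y = 0.095

y_2 = 0.311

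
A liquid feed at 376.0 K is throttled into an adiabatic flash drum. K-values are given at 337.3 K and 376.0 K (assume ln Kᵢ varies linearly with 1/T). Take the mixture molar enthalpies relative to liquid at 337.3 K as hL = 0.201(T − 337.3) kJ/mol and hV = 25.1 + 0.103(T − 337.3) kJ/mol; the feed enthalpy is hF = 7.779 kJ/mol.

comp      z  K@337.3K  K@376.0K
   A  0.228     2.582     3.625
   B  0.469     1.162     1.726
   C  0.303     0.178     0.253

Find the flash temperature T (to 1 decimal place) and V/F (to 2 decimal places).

Adiabatic flash: solve Rachford–Rice at each trial T, then check hF = ψ·hV(T) + (1−ψ)·hL(T).
  T = 337.3 K: K = (2.582, 1.162, 0.178), RR gives ψ = 0.279, H_out = 6.993 kJ/mol
  T = 376.0 K: K = (3.625, 1.726, 0.253), RR gives ψ = 0.663, H_out = 21.902 kJ/mol
  T = 356.6 K: K = (3.086, 1.431, 0.214), RR gives ψ = 0.508, H_out = 15.679 kJ/mol
  T = 347.0 K: K = (2.831, 1.294, 0.196), RR gives ψ = 0.407, H_out = 11.782 kJ/mol
  T = 342.1 K: K = (2.704, 1.226, 0.187), RR gives ψ = 0.346, H_out = 9.486 kJ/mol
  T = 339.7 K: K = (2.643, 1.194, 0.182), RR gives ψ = 0.313, H_out = 8.272 kJ/mol
Linear interpolation between T = 337.3 (H_out = 6.993) and T = 339.7 (H_out = 8.272) on hF = 7.779 gives T ≈ 338.8 K, at which ψ = 0.30.

T = 338.8 K, V/F = 0.30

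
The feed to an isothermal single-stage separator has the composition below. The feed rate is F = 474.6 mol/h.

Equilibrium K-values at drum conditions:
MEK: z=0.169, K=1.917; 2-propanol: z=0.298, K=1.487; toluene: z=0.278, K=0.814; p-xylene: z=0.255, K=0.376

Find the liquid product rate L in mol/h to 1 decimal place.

L = 335.9 mol/h

Material balance + equilibrium reduce to Σ zᵢ(Kᵢ−1)/(1+β(Kᵢ−1)) = 0.
g(0) = ΣzᵢKᵢ − 1 = 0.089 and g(1) = 1 − Σzᵢ/Kᵢ = -0.308, so a root lies in (0, 1).
Newton–Raphson from β = 0.5:
  β = 0.500: g = -0.0653, g' = -0.334 → β = 0.304
  β = 0.304: g = -0.0037, g' = -0.303 → β = 0.292
Converged at β = 0.292.
Then V = β·F = 0.2922·474.6 = 138.7 mol/h and L = F − V = 335.9 mol/h.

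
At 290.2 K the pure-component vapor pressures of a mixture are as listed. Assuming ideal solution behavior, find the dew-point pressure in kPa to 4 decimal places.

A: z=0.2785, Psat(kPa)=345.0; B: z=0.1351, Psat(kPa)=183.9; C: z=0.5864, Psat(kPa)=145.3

Pdew = 179.2862 kPa

At the dew point ψ → 1, so Σzᵢ/Kᵢ = 1 with Kᵢ = Pᵢˢᵃᵗ/P ⇒ 1/P = Σzᵢ/Pᵢˢᵃᵗ.
1/P = 0.2785/345.0 + 0.1351/183.9 + 0.5864/145.3 = 0.0055777 ⇒ P = 179.2862 kPa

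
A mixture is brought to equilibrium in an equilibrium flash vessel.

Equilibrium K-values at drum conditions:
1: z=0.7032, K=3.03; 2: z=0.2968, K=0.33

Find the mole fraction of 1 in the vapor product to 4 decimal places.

y_1 = 0.7519

Binary case is linear: z₁(K₁−1)(1+V/F(K₂−1)) + z₂(K₂−1)(1+V/F(K₁−1)) = 0
⇒ V/F = [z₁(K₁−1)+z₂(K₂−1)] / [−(K₁−1)(K₂−1)] = 1.22864/1.36010 = 0.9033
Compositions from xᵢ = zᵢ/(1+V/F(Kᵢ−1)), yᵢ = Kᵢxᵢ:
  1: x = 0.2481, y = 0.7519
  2: x = 0.7519, y = 0.2481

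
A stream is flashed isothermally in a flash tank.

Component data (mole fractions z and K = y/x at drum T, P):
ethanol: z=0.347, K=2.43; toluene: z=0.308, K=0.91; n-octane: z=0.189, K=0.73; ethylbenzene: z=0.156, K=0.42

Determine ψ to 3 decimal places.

Rachford–Rice: g(ψ) = Σ zᵢ(Kᵢ−1)/(1+ψ(Kᵢ−1)) = 0.
Check two-phase: ΣzᵢKᵢ = 1.327 > 1 and Σzᵢ/Kᵢ = 1.112 > 1, so g(0) = 0.327 > 0 and g(1) = -0.112 < 0.
Newton–Raphson from ψ = 0.34:
  ψ = 0.340: g = 0.1364, g' = -0.422 → ψ = 0.663
  ψ = 0.663: g = 0.0160, g' = -0.349 → ψ = 0.709
Converged at ψ = 0.709.

ψ = 0.709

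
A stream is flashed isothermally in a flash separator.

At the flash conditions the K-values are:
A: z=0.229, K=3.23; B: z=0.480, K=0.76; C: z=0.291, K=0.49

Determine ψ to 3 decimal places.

ψ = 0.312

Material balance + equilibrium reduce to Σ zᵢ(Kᵢ−1)/(1+ψ(Kᵢ−1)) = 0.
Feasibility: ΣzᵢKᵢ = 1.247, Σzᵢ/Kᵢ = 1.296 — both > 1, two phases present.
Newton–Raphson from ψ = 0.53:
  ψ = 0.530: g = -0.1013, g' = -0.418 → ψ = 0.287
  ψ = 0.287: g = 0.0136, g' = -0.559 → ψ = 0.312
Converged at ψ = 0.312.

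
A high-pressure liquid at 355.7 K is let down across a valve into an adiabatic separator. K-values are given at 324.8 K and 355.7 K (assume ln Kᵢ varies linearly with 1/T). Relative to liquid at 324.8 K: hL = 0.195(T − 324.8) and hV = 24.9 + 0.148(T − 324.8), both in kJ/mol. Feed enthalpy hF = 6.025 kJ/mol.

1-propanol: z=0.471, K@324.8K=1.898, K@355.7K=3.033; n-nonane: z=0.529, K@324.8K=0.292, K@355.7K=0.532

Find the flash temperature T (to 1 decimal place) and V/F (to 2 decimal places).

T = 330.0 K, V/F = 0.20

Adiabatic flash: solve Rachford–Rice at each trial T, then check hF = ψ·hV(T) + (1−ψ)·hL(T).
  T = 324.8 K: K = (1.898, 0.292), RR gives ψ = 0.076, H_out = 1.897 kJ/mol
  T = 355.7 K: K = (3.033, 0.532), RR gives ψ = 0.746, H_out = 23.522 kJ/mol
  T = 340.2 K: K = (2.423, 0.399), RR gives ψ = 0.412, H_out = 12.968 kJ/mol
  T = 332.5 K: K = (2.151, 0.343), RR gives ψ = 0.257, H_out = 7.802 kJ/mol
  T = 328.6 K: K = (2.020, 0.316), RR gives ψ = 0.170, H_out = 4.952 kJ/mol
  T = 330.6 K: K = (2.086, 0.330), RR gives ψ = 0.216, H_out = 6.442 kJ/mol
Linear interpolation between T = 328.6 (H_out = 4.952) and T = 330.6 (H_out = 6.442) on hF = 6.025 gives T ≈ 330.0 K, at which ψ = 0.20.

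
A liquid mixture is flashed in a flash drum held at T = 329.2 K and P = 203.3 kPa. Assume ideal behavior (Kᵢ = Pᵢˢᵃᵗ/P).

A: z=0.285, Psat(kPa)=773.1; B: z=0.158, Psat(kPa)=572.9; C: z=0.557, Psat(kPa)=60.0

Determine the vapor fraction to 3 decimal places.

ψ = 0.397

Raoult's law: Kᵢ = Pᵢˢᵃᵗ/P = Pᵢˢᵃᵗ/203.3.
  K_A = 773.1/203.3 = 3.80275, K_B = 572.9/203.3 = 2.81800, K_C = 60.0/203.3 = 0.29513
Material balance + equilibrium reduce to Σ zᵢ(Kᵢ−1)/(1+ψ(Kᵢ−1)) = 0.
Check two-phase: ΣzᵢKᵢ = 1.693 > 1 and Σzᵢ/Kᵢ = 2.018 > 1, so g(0) = 0.693 > 0 and g(1) = -1.018 < 0.
Newton–Raphson from ψ = 0.5:
  ψ = 0.500: g = -0.1232, g' = -1.191 → ψ = 0.397
Converged at ψ = 0.397.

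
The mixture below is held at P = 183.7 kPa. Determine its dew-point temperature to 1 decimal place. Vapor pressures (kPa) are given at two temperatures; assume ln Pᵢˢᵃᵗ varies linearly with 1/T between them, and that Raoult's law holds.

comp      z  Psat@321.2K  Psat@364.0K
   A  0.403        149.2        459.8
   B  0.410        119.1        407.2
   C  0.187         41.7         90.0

Dew-point temperature: Σzᵢ·P/Pᵢˢᵃᵗ(T) = 1. Interpolate ln Pᵢˢᵃᵗ = aᵢ + bᵢ/T.
  T = 321.2 K: ΣzᵢP/Pᵢˢᵃᵗ = 1.9524
  T = 364.0 K: ΣzᵢP/Pᵢˢᵃᵗ = 0.7277
  T = 342.6 K: ΣzᵢP/Pᵢˢᵃᵗ = 1.1494
  T = 353.3 K: ΣzᵢP/Pᵢˢᵃᵗ = 0.9071
  T = 348.0 K: ΣzᵢP/Pᵢˢᵃᵗ = 1.0178
  T = 350.6 K: ΣzᵢP/Pᵢˢᵃᵗ = 0.9614
Interpolating between 348.0 K and 350.6 K gives T ≈ 348.8 K.

T = 348.8 K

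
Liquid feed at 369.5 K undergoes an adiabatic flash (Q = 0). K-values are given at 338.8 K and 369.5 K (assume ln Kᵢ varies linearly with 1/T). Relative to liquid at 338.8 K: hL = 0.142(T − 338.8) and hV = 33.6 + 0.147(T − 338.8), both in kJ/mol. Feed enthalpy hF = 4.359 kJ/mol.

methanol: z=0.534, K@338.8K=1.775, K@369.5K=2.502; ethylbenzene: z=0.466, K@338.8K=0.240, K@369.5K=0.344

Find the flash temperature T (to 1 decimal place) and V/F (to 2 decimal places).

T = 340.0 K, V/F = 0.12

Adiabatic flash: solve Rachford–Rice at each trial T, then check hF = ψ·hV(T) + (1−ψ)·hL(T).
  T = 338.8 K: K = (1.775, 0.240), RR gives ψ = 0.101, H_out = 3.405 kJ/mol
  T = 369.5 K: K = (2.502, 0.344), RR gives ψ = 0.504, H_out = 21.363 kJ/mol
  T = 354.1 K: K = (2.122, 0.289), RR gives ψ = 0.336, H_out = 13.493 kJ/mol
  T = 346.5 K: K = (1.946, 0.264), RR gives ψ = 0.233, H_out = 8.932 kJ/mol
  T = 342.6 K: K = (1.858, 0.252), RR gives ψ = 0.171, H_out = 6.280 kJ/mol
  T = 340.7 K: K = (1.816, 0.246), RR gives ψ = 0.137, H_out = 4.884 kJ/mol
Linear interpolation between T = 338.8 (H_out = 3.405) and T = 340.7 (H_out = 4.884) on hF = 4.359 gives T ≈ 340.0 K, at which ψ = 0.12.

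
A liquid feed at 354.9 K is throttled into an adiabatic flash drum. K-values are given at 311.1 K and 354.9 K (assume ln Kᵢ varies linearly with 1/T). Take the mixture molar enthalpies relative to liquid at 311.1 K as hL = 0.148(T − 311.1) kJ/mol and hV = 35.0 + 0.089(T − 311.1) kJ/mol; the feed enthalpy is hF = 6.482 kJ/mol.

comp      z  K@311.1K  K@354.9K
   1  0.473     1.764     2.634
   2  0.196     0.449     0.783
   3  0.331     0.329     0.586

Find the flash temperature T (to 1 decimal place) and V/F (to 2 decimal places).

T = 315.7 K, V/F = 0.17

Adiabatic flash: solve Rachford–Rice at each trial T, then check hF = ψ·hV(T) + (1−ψ)·hL(T).
  T = 311.1 K: K = (1.764, 0.449, 0.329), RR gives ψ = 0.065, H_out = 2.278 kJ/mol
  T = 354.9 K: K = (2.634, 0.783, 0.586), RR gives ψ = 1.000, H_out = 38.898 kJ/mol
  T = 333.0 K: K = (2.184, 0.604, 0.447), RR gives ψ = 0.505, H_out = 20.250 kJ/mol
  T = 322.1 K: K = (1.971, 0.524, 0.386), RR gives ψ = 0.295, H_out = 11.774 kJ/mol
  T = 316.6 K: K = (1.866, 0.486, 0.357), RR gives ψ = 0.185, H_out = 7.238 kJ/mol
  T = 313.9 K: K = (1.816, 0.467, 0.343), RR gives ψ = 0.128, H_out = 4.871 kJ/mol
  T = 315.2 K: K = (1.840, 0.476, 0.350), RR gives ψ = 0.156, H_out = 6.025 kJ/mol
Linear interpolation between T = 315.2 (H_out = 6.025) and T = 316.6 (H_out = 7.238) on hF = 6.482 gives T ≈ 315.7 K, at which ψ = 0.17.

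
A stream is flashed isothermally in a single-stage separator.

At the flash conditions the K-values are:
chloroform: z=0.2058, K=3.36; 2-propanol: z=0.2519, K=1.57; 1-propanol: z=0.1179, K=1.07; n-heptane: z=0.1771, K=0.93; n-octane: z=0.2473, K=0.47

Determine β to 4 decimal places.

Material balance + equilibrium reduce to Σ zᵢ(Kᵢ−1)/(1+β(Kᵢ−1)) = 0.
g(0) = ΣzᵢKᵢ − 1 = 0.4941 and g(1) = 1 − Σzᵢ/Kᵢ = -0.0485, so a root lies in (0, 1).
Newton–Raphson from β = 0.5:
  β = 0.5000: g = 0.15133, g' = -0.4208 → β = 0.8596
  β = 0.8596: g = 0.01056, g' = -0.3977 → β = 0.8862
  β = 0.8862: g = -0.00009, g' = -0.4046 → β = 0.8860
Converged at β = 0.8860.

β = 0.8860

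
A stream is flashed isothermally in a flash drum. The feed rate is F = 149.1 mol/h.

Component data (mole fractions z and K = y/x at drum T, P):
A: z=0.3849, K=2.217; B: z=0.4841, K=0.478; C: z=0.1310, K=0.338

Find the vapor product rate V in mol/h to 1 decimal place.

Rachford–Rice: g(β) = Σ zᵢ(Kᵢ−1)/(1+β(Kᵢ−1)) = 0.
Check two-phase: ΣzᵢKᵢ = 1.1290 > 1 and Σzᵢ/Kᵢ = 1.5739 > 1, so g(0) = 0.1290 > 0 and g(1) = -0.5739 < 0.
Iterate (Newton) starting at β = 0.5:
  β = 0.5000: g = -0.18036, g' = -0.5901 → β = 0.1944
  β = 0.1944: g = -0.00195, g' = -0.6118 → β = 0.1912
Converged at β = 0.1912.
Then V = β·F = 0.1912·149.1 = 28.5 mol/h and L = F − V = 120.6 mol/h.

V = 28.5 mol/h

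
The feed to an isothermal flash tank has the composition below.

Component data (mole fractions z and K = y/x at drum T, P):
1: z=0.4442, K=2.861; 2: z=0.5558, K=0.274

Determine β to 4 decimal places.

Let β = V/F and solve Σ zᵢ(Kᵢ−1)/(1+β(Kᵢ−1)) = 0.
Check two-phase: ΣzᵢKᵢ = 1.4231 > 1 and Σzᵢ/Kᵢ = 2.1837 > 1, so g(0) = 0.4231 > 0 and g(1) = -1.1837 < 0.
Binary case is linear: z₁(K₁−1)(1+β(K₂−1)) + z₂(K₂−1)(1+β(K₁−1)) = 0
⇒ β = [z₁(K₁−1)+z₂(K₂−1)] / [−(K₁−1)(K₂−1)] = 0.42315/1.35109 = 0.3132

β = 0.3132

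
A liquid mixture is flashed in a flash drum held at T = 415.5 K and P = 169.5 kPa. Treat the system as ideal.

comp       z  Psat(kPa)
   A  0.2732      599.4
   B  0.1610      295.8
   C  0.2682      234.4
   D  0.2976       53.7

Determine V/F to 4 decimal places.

Raoult's law: Kᵢ = Pᵢˢᵃᵗ/P = Pᵢˢᵃᵗ/169.5.
  K_A = 599.4/169.5 = 3.536283, K_B = 295.8/169.5 = 1.745133, K_C = 234.4/169.5 = 1.382891, K_D = 53.7/169.5 = 0.316814
Rachford–Rice: g(V/F) = Σ zᵢ(Kᵢ−1)/(1+V/F(Kᵢ−1)) = 0.
Feasibility: ΣzᵢKᵢ = 1.7123, Σzᵢ/Kᵢ = 1.3028 — both > 1, two phases present.
Iterate (Newton) starting at V/F = 0.5:
  V/F = 0.5000: g = 0.17029, g' = -0.7372 → V/F = 0.7310
  V/F = 0.7310: g = -0.00547, g' = -0.8315 → V/F = 0.7244
Converged at V/F = 0.7244.

V/F = 0.7244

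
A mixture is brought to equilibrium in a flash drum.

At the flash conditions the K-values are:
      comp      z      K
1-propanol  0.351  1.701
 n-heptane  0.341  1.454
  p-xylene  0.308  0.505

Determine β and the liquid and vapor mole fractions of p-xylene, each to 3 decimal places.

Let β = V/F and solve Σ zᵢ(Kᵢ−1)/(1+β(Kᵢ−1)) = 0.
g(0) = ΣzᵢKᵢ − 1 = 0.248 and g(1) = 1 − Σzᵢ/Kᵢ = -0.051, so a root lies in (0, 1).
Newton–Raphson from β = 0.52:
  β = 0.520: g = 0.1003, g' = -0.275 → β = 0.884
  β = 0.884: g = -0.0087, g' = -0.340 → β = 0.858
Converged at β = 0.858.
Compositions from xᵢ = zᵢ/(1+β(Kᵢ−1)), yᵢ = Kᵢxᵢ:
  1-propanol: x = 0.219, y = 0.373
  n-heptane: x = 0.245, y = 0.357
  p-xylene: x = 0.535, y = 0.270

β = 0.858, x_p-xylene = 0.535, y_p-xylene = 0.270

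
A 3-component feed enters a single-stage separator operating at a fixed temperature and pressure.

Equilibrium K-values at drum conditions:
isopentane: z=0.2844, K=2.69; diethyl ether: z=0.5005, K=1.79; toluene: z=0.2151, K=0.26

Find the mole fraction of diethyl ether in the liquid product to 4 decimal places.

Material balance + equilibrium reduce to Σ zᵢ(Kᵢ−1)/(1+β(Kᵢ−1)) = 0.
g(0) = ΣzᵢKᵢ − 1 = 0.7169 and g(1) = 1 − Σzᵢ/Kᵢ = -0.2126, so a root lies in (0, 1).
Newton–Raphson from β = 0.5:
  β = 0.5000: g = 0.29129, g' = -0.6959 → β = 0.9186
  β = 0.9186: g = -0.07959, g' = -1.3780 → β = 0.8608
  β = 0.8608: g = -0.00736, g' = -1.1394 → β = 0.8544
  β = 0.8544: g = -0.00007, g' = -1.1182 → β = 0.8543
Converged at β = 0.8543.
Compositions from xᵢ = zᵢ/(1+β(Kᵢ−1)), yᵢ = Kᵢxᵢ:
  isopentane: x = 0.1164, y = 0.3131
  diethyl ether: x = 0.2988, y = 0.5349
  toluene: x = 0.5848, y = 0.1520

x_diethyl ether = 0.2988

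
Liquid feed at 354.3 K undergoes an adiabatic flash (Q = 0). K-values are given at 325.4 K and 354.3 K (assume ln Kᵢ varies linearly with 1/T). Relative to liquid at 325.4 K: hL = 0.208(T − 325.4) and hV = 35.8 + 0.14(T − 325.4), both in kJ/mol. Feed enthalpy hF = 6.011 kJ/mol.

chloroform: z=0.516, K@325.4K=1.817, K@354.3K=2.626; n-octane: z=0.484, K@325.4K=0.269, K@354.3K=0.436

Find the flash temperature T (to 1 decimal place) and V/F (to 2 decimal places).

Adiabatic flash: solve Rachford–Rice at each trial T, then check hF = ψ·hV(T) + (1−ψ)·hL(T).
  T = 325.4 K: K = (1.817, 0.269), RR gives ψ = 0.113, H_out = 4.062 kJ/mol
  T = 354.3 K: K = (2.626, 0.436), RR gives ψ = 0.617, H_out = 26.895 kJ/mol
  T = 339.9 K: K = (2.203, 0.346), RR gives ψ = 0.387, H_out = 16.489 kJ/mol
  T = 332.6 K: K = (2.004, 0.306), RR gives ψ = 0.261, H_out = 10.714 kJ/mol
  T = 329.0 K: K = (1.909, 0.287), RR gives ψ = 0.191, H_out = 7.549 kJ/mol
  T = 327.2 K: K = (1.863, 0.278), RR gives ψ = 0.154, H_out = 5.853 kJ/mol
Linear interpolation between T = 327.2 (H_out = 5.853) and T = 329.0 (H_out = 7.549) on hF = 6.011 gives T ≈ 327.4 K, at which ψ = 0.16.

T = 327.4 K, V/F = 0.16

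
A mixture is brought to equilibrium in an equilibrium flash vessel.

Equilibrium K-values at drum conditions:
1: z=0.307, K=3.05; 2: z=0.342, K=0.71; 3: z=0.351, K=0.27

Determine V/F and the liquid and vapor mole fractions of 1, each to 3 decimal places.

Material balance + equilibrium reduce to Σ zᵢ(Kᵢ−1)/(1+V/F(Kᵢ−1)) = 0.
Feasibility: ΣzᵢKᵢ = 1.274, Σzᵢ/Kᵢ = 1.882 — both > 1, two phases present.
Newton–Raphson from V/F = 0.5:
  V/F = 0.500: g = -0.2087, g' = -0.818 → V/F = 0.245
Converged at V/F = 0.245.
Compositions from xᵢ = zᵢ/(1+V/F(Kᵢ−1)), yᵢ = Kᵢxᵢ:
  1: x = 0.204, y = 0.623
  2: x = 0.368, y = 0.261
  3: x = 0.428, y = 0.115

V/F = 0.245, x_1 = 0.204, y_1 = 0.623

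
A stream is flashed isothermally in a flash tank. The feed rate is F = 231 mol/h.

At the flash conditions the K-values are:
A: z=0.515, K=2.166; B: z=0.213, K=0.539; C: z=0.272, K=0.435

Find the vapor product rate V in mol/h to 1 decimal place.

Rachford–Rice: g(ψ) = Σ zᵢ(Kᵢ−1)/(1+ψ(Kᵢ−1)) = 0.
Feasibility: ΣzᵢKᵢ = 1.349, Σzᵢ/Kᵢ = 1.258 — both > 1, two phases present.
Newton iteration, ψ⁰ = 0.5:
  ψ = 0.500: g = 0.0375, g' = -0.525 → ψ = 0.572
Converged at ψ = 0.572.
Then V = ψ·F = 0.5716·231 = 132.0 mol/h and L = F − V = 99.0 mol/h.

V = 132.0 mol/h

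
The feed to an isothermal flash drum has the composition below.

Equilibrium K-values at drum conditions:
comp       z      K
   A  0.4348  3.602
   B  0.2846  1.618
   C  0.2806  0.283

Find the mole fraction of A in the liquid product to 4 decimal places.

Let ψ = V/F and solve Σ zᵢ(Kᵢ−1)/(1+ψ(Kᵢ−1)) = 0.
Feasibility: ΣzᵢKᵢ = 2.1060, Σzᵢ/Kᵢ = 1.2881 — both > 1, two phases present.
Iterate (Newton) starting at ψ = 0.61:
  ψ = 0.6100: g = 0.20743, g' = -0.9528 → ψ = 0.8277
  ψ = 0.8277: g = -0.01978, g' = -1.2164 → ψ = 0.8114
  ψ = 0.8114: g = -0.00033, g' = -1.1771 → ψ = 0.8112
Converged at ψ = 0.8112.
Compositions from xᵢ = zᵢ/(1+ψ(Kᵢ−1)), yᵢ = Kᵢxᵢ:
  A: x = 0.1398, y = 0.5035
  B: x = 0.1896, y = 0.3067
  C: x = 0.6707, y = 0.1898

x_A = 0.1398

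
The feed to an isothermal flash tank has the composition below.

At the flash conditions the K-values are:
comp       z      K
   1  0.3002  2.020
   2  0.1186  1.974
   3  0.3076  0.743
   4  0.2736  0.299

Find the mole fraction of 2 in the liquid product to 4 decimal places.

x_2 = 0.0924

Material balance + equilibrium reduce to Σ zᵢ(Kᵢ−1)/(1+V/F(Kᵢ−1)) = 0.
g(0) = ΣzᵢKᵢ − 1 = 0.1509 and g(1) = 1 − Σzᵢ/Kᵢ = -0.5377, so a root lies in (0, 1).
Iterate (Newton) starting at V/F = 0.66:
  V/F = 0.6600: g = -0.19881, g' = -0.6484 → V/F = 0.3534
  V/F = 0.3534: g = -0.03088, g' = -0.4932 → V/F = 0.2908
  V/F = 0.2908: g = -0.00014, g' = -0.4899 → V/F = 0.2905
Converged at V/F = 0.2905.
Compositions from xᵢ = zᵢ/(1+V/F(Kᵢ−1)), yᵢ = Kᵢxᵢ:
  1: x = 0.2316, y = 0.4678
  2: x = 0.0924, y = 0.1825
  3: x = 0.3324, y = 0.2470
  4: x = 0.3436, y = 0.1027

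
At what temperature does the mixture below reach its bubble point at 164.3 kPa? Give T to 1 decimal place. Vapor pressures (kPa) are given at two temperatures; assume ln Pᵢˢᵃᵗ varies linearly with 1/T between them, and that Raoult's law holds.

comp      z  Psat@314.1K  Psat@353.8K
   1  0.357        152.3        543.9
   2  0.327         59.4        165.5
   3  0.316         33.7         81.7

T = 335.5 K

Bubble-point temperature: ΣzᵢPᵢˢᵃᵗ(T) = P. Interpolate ln Pᵢˢᵃᵗ = aᵢ + bᵢ/T.
  T = 314.1 K: ΣzᵢPᵢˢᵃᵗ = 84.44 kPa
  T = 353.8 K: ΣzᵢPᵢˢᵃᵗ = 274.11 kPa
  T = 334.0 K: ΣzᵢPᵢˢᵃᵗ = 157.39 kPa
  T = 343.9 K: ΣzᵢPᵢˢᵃᵗ = 209.26 kPa
  T = 338.9 K: ΣzᵢPᵢˢᵃᵗ = 181.57 kPa
  T = 336.4 K: ΣzᵢPᵢˢᵃᵗ = 168.88 kPa
  T = 335.2 K: ΣzᵢPᵢˢᵃᵗ = 163.06 kPa
Interpolating between 335.2 K and 336.4 K gives T ≈ 335.5 K.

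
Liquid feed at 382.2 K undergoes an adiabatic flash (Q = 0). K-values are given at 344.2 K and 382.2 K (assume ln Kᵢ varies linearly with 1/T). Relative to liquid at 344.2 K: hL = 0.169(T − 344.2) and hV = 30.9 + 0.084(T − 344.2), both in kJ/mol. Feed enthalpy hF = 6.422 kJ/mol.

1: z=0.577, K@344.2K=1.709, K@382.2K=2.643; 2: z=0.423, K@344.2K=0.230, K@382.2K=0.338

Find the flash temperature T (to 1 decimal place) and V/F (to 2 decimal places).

Adiabatic flash: solve Rachford–Rice at each trial T, then check hF = ψ·hV(T) + (1−ψ)·hL(T).
  T = 344.2 K: K = (1.709, 0.230), RR gives ψ = 0.153, H_out = 4.720 kJ/mol
  T = 382.2 K: K = (2.643, 0.338), RR gives ψ = 0.614, H_out = 23.415 kJ/mol
  T = 363.2 K: K = (2.150, 0.282), RR gives ψ = 0.435, H_out = 15.958 kJ/mol
  T = 353.7 K: K = (1.923, 0.255), RR gives ψ = 0.316, H_out = 11.122 kJ/mol
  T = 348.9 K: K = (1.813, 0.242), RR gives ψ = 0.241, H_out = 8.152 kJ/mol
  T = 346.5 K: K = (1.759, 0.236), RR gives ψ = 0.198, H_out = 6.476 kJ/mol
Linear interpolation between T = 344.2 (H_out = 4.720) and T = 346.5 (H_out = 6.476) on hF = 6.422 gives T ≈ 346.4 K, at which ψ = 0.20.

T = 346.4 K, V/F = 0.20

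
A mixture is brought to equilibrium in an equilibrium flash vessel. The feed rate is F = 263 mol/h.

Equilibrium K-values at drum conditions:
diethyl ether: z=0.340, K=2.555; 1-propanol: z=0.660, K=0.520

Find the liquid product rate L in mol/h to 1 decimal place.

L = 188.3 mol/h

Material balance + equilibrium reduce to Σ zᵢ(Kᵢ−1)/(1+V/F(Kᵢ−1)) = 0.
Feasibility: ΣzᵢKᵢ = 1.212, Σzᵢ/Kᵢ = 1.402 — both > 1, two phases present.
Newton–Raphson from V/F = 0.67:
  V/F = 0.670: g = -0.2080, g' = -0.528 → V/F = 0.276
  V/F = 0.276: g = 0.0050, g' = -0.605 → V/F = 0.284
Converged at V/F = 0.284.
Then V = V/F·F = 0.2839·263 = 74.7 mol/h and L = F − V = 188.3 mol/h.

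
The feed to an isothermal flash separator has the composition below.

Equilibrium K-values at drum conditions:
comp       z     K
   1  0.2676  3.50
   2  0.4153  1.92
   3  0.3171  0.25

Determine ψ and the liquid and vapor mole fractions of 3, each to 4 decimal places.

ψ = 0.6777, x_3 = 0.6449, y_3 = 0.1612

Newton–Raphson from ψ = 0.57:
  ψ = 0.5700: g = 0.11110, g' = -0.9799 → ψ = 0.6834
  ψ = 0.6834: g = -0.00629, g' = -1.1111 → ψ = 0.6777
Converged at ψ = 0.6777.
Compositions from xᵢ = zᵢ/(1+ψ(Kᵢ−1)), yᵢ = Kᵢxᵢ:
  1: x = 0.0993, y = 0.3476
  2: x = 0.2558, y = 0.4912
  3: x = 0.6449, y = 0.1612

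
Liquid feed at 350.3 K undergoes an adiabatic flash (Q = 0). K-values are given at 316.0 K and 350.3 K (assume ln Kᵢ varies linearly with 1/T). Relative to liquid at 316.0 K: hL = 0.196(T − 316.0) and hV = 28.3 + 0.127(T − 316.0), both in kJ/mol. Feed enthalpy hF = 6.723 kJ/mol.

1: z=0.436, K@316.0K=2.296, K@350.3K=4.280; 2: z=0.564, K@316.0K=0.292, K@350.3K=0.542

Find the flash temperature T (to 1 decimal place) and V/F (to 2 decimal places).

Adiabatic flash: solve Rachford–Rice at each trial T, then check hF = ψ·hV(T) + (1−ψ)·hL(T).
  T = 316.0 K: K = (2.296, 0.292), RR gives ψ = 0.181, H_out = 5.112 kJ/mol
  T = 350.3 K: K = (4.280, 0.542), RR gives ψ = 0.780, H_out = 26.951 kJ/mol
  T = 333.1 K: K = (3.183, 0.404), RR gives ψ = 0.473, H_out = 16.178 kJ/mol
  T = 324.6 K: K = (2.717, 0.345), RR gives ψ = 0.337, H_out = 11.035 kJ/mol
  T = 320.3 K: K = (2.501, 0.318), RR gives ψ = 0.263, H_out = 8.216 kJ/mol
  T = 318.1 K: K = (2.394, 0.304), RR gives ψ = 0.222, H_out = 6.672 kJ/mol
Linear interpolation between T = 318.1 (H_out = 6.672) and T = 320.3 (H_out = 8.216) on hF = 6.723 gives T ≈ 318.2 K, at which ψ = 0.22.

T = 318.2 K, V/F = 0.22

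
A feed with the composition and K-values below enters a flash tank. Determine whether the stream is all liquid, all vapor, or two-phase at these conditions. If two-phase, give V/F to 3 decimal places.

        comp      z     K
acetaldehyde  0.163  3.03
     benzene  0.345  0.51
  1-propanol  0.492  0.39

all liquid

ΣzᵢKᵢ = 0.862; Σzᵢ/Kᵢ = 1.992.
Since ΣzᵢKᵢ < 1 the mixture is below its bubble point — single liquid phase.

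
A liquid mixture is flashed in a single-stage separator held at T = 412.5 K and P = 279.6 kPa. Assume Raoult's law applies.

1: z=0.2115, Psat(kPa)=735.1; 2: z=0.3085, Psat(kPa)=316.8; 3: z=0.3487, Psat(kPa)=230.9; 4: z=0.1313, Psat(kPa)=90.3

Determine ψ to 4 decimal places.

Raoult's law: Kᵢ = Pᵢˢᵃᵗ/P = Pᵢˢᵃᵗ/279.6.
  K_1 = 735.1/279.6 = 2.629113, K_2 = 316.8/279.6 = 1.133047, K_3 = 230.9/279.6 = 0.825823, K_4 = 90.3/279.6 = 0.322961
Let ψ = V/F and solve Σ zᵢ(Kᵢ−1)/(1+ψ(Kᵢ−1)) = 0.
g(0) = ΣzᵢKᵢ − 1 = 0.2360 and g(1) = 1 − Σzᵢ/Kᵢ = -0.1815, so a root lies in (0, 1).
Iterate (Newton) starting at ψ = 0.48:
  ψ = 0.4800: g = 0.03397, g' = -0.3263 → ψ = 0.5841
  ψ = 0.5841: g = -0.00002, g' = -0.3299 → ψ = 0.5840
Converged at ψ = 0.5840.

ψ = 0.5840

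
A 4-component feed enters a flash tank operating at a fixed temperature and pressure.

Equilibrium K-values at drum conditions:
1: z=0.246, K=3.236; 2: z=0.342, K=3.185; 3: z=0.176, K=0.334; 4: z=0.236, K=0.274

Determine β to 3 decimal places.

Newton–Raphson from β = 0.5:
  β = 0.500: g = 0.1721, g' = -1.129 → β = 0.652
Converged at β = 0.652.

β = 0.652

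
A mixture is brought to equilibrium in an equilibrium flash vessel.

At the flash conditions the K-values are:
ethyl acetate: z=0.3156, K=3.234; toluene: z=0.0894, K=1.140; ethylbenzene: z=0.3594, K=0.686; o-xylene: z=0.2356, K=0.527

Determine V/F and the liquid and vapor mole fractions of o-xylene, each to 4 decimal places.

Rachford–Rice: g(V/F) = Σ zᵢ(Kᵢ−1)/(1+V/F(Kᵢ−1)) = 0.
g(0) = ΣzᵢKᵢ − 1 = 0.4933 and g(1) = 1 − Σzᵢ/Kᵢ = -0.1470, so a root lies in (0, 1).
Newton–Raphson from V/F = 0.6:
  V/F = 0.6000: g = 0.01815, g' = -0.4456 → V/F = 0.6407
  V/F = 0.6407: g = 0.00029, g' = -0.4320 → V/F = 0.6414
Converged at V/F = 0.6414.
Compositions from xᵢ = zᵢ/(1+V/F(Kᵢ−1)), yᵢ = Kᵢxᵢ:
  ethyl acetate: x = 0.1297, y = 0.4195
  toluene: x = 0.0820, y = 0.0935
  ethylbenzene: x = 0.4500, y = 0.3087
  o-xylene: x = 0.3382, y = 0.1782

V/F = 0.6414, x_o-xylene = 0.3382, y_o-xylene = 0.1782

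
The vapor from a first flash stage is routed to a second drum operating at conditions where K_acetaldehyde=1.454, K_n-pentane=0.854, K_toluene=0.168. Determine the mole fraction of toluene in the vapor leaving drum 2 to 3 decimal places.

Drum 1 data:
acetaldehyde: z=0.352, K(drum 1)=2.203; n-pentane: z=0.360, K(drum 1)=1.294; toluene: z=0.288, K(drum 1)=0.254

Drum 1:
Material balance + equilibrium reduce to Σ zᵢ(Kᵢ−1)/(1+ψ₁(Kᵢ−1)) = 0.
Check two-phase: ΣzᵢKᵢ = 1.314 > 1 and Σzᵢ/Kᵢ = 1.572 > 1, so g(0) = 0.314 > 0 and g(1) = -0.572 < 0.
Newton iteration, ψ₁⁰ = 0.45:
  ψ₁ = 0.450: g = 0.0448, g' = -0.602 → ψ₁ = 0.524
  ψ₁ = 0.524: g = -0.0016, g' = -0.647 → ψ₁ = 0.522
Converged at ψ₁ = 0.522.
Drum-1 compositions:
  acetaldehyde: x = 0.216, y = 0.476
  n-pentane: x = 0.312, y = 0.404
  toluene: x = 0.472, y = 0.120
Drum-2 feed = drum-1 vapor: z₂ = (0.4763, 0.4039, 0.1198).
Drum 2:
Newton–Raphson from ψ₂ = 0.34:
  ψ₂ = 0.340: g = -0.0137, g' = -0.244 → ψ₂ = 0.284
  ψ₂ = 0.284: g = -0.0005, g' = -0.229 → ψ₂ = 0.282
Converged at ψ₂ = 0.282.
  acetaldehyde: x = 0.422, y = 0.614
  n-pentane: x = 0.421, y = 0.360
  toluene: x = 0.157, y = 0.026

y_toluene (drum 2) = 0.026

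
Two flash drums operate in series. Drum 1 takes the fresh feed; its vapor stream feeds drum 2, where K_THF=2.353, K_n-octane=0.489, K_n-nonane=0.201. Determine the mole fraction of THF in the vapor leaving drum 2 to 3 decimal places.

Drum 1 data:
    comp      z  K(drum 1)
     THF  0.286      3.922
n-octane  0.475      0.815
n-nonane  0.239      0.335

Drum 1:
Rachford–Rice: g(ψ₁) = Σ zᵢ(Kᵢ−1)/(1+ψ₁(Kᵢ−1)) = 0.
Check two-phase: ΣzᵢKᵢ = 1.589 > 1 and Σzᵢ/Kᵢ = 1.369 > 1, so g(0) = 0.589 > 0 and g(1) = -0.369 < 0.
Newton–Raphson from ψ₁ = 0.5:
  ψ₁ = 0.500: g = 0.0046, g' = -0.660 → ψ₁ = 0.507
Converged at ψ₁ = 0.507.
Drum-1 compositions:
  THF: x = 0.115, y = 0.452
  n-octane: x = 0.524, y = 0.427
  n-nonane: x = 0.361, y = 0.121
Drum-2 feed = drum-1 vapor: z₂ = (0.4520, 0.4272, 0.1208).
Drum 2:
Material balance + equilibrium reduce to Σ zᵢ(Kᵢ−1)/(1+ψ₂(Kᵢ−1)) = 0.
Feasibility: ΣzᵢKᵢ = 1.297, Σzᵢ/Kᵢ = 1.667 — both > 1, two phases present.
Newton iteration, ψ₂⁰ = 0.49:
  ψ₂ = 0.490: g = -0.0821, g' = -0.706 → ψ₂ = 0.374
  ψ₂ = 0.374: g = -0.0013, g' = -0.692 → ψ₂ = 0.372
Converged at ψ₂ = 0.372.
  THF: x = 0.301, y = 0.708
  n-octane: x = 0.527, y = 0.258
  n-nonane: x = 0.172, y = 0.035

y_THF (drum 2) = 0.708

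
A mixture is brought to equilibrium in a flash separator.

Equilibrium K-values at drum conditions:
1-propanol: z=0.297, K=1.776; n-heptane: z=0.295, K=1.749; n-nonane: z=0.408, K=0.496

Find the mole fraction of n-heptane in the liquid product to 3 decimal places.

Material balance + equilibrium reduce to Σ zᵢ(Kᵢ−1)/(1+ψ(Kᵢ−1)) = 0.
Check two-phase: ΣzᵢKᵢ = 1.246 > 1 and Σzᵢ/Kᵢ = 1.158 > 1, so g(0) = 0.246 > 0 and g(1) = -0.158 < 0.
Newton iteration, ψ⁰ = 0.31:
  ψ = 0.310: g = 0.1214, g' = -0.371 → ψ = 0.637
  ψ = 0.637: g = 0.0008, g' = -0.381 → ψ = 0.639
Converged at ψ = 0.639.
Compositions from xᵢ = zᵢ/(1+ψ(Kᵢ−1)), yᵢ = Kᵢxᵢ:
  1-propanol: x = 0.198, y = 0.353
  n-heptane: x = 0.199, y = 0.349
  n-nonane: x = 0.602, y = 0.299

x_n-heptane = 0.199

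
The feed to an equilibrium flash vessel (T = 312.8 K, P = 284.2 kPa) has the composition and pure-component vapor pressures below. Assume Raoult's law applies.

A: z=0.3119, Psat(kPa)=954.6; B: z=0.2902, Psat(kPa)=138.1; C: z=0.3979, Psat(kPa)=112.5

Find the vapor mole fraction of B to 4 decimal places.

y_B = 0.1626

Raoult's law: Kᵢ = Pᵢˢᵃᵗ/P = Pᵢˢᵃᵗ/284.2.
  K_A = 954.6/284.2 = 3.358902, K_B = 138.1/284.2 = 0.485925, K_C = 112.5/284.2 = 0.395848
Iterate (Newton) starting at β = 0.69:
  β = 0.6900: g = -0.36343, g' = -0.8626 → β = 0.2687
  β = 0.2687: g = -0.00976, g' = -0.9604 → β = 0.2585
  β = 0.2585: g = 0.00008, g' = -0.9756 → β = 0.2586
Converged at β = 0.2586.
Compositions from xᵢ = zᵢ/(1+β(Kᵢ−1)), yᵢ = Kᵢxᵢ:
  A: x = 0.1937, y = 0.6507
  B: x = 0.3347, y = 0.1626
  C: x = 0.4716, y = 0.1867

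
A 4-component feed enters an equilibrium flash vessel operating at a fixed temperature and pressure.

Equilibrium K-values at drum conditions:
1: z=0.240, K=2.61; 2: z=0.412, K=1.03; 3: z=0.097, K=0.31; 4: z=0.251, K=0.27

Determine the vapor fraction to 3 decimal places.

Material balance + equilibrium reduce to Σ zᵢ(Kᵢ−1)/(1+ψ(Kᵢ−1)) = 0.
Check two-phase: ΣzᵢKᵢ = 1.149 > 1 and Σzᵢ/Kᵢ = 1.734 > 1, so g(0) = 0.149 > 0 and g(1) = -0.734 < 0.
Iterate (Newton) starting at ψ = 0.5:
  ψ = 0.500: g = -0.1645, g' = -0.631 → ψ = 0.239
  ψ = 0.239: g = -0.0109, g' = -0.587 → ψ = 0.221
Converged at ψ = 0.221.

ψ = 0.221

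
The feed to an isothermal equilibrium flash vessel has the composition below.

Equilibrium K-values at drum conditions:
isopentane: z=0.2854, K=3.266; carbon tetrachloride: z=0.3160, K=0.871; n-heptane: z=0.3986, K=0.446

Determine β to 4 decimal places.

β = 0.4208

Iterate (Newton) starting at β = 0.47:
  β = 0.4700: g = -0.02878, g' = -0.5733 → β = 0.4198
  β = 0.4198: g = 0.00060, g' = -0.5985 → β = 0.4208
Converged at β = 0.4208.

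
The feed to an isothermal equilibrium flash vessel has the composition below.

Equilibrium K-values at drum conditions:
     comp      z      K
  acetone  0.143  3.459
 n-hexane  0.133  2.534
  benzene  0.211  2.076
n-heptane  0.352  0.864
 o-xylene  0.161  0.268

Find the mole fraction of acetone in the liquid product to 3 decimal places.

Rachford–Rice: g(V/F) = Σ zᵢ(Kᵢ−1)/(1+V/F(Kᵢ−1)) = 0.
Feasibility: ΣzᵢKᵢ = 1.617, Σzᵢ/Kᵢ = 1.204 — both > 1, two phases present.
Newton–Raphson from V/F = 0.5:
  V/F = 0.500: g = 0.1835, g' = -0.600 → V/F = 0.806
  V/F = 0.806: g = -0.0106, g' = -0.751 → V/F = 0.792
Converged at V/F = 0.792.
Compositions from xᵢ = zᵢ/(1+V/F(Kᵢ−1)), yᵢ = Kᵢxᵢ:
  acetone: x = 0.049, y = 0.168
  n-hexane: x = 0.060, y = 0.152
  benzene: x = 0.114, y = 0.237
  n-heptane: x = 0.394, y = 0.341
  o-xylene: x = 0.383, y = 0.103

x_acetone = 0.049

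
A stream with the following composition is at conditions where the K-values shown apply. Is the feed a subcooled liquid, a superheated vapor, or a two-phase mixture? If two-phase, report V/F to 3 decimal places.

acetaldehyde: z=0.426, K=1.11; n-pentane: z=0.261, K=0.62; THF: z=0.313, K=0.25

ΣzᵢKᵢ = 0.713; Σzᵢ/Kᵢ = 2.057.
Since ΣzᵢKᵢ < 1 the mixture is below its bubble point — single liquid phase.

subcooled liquid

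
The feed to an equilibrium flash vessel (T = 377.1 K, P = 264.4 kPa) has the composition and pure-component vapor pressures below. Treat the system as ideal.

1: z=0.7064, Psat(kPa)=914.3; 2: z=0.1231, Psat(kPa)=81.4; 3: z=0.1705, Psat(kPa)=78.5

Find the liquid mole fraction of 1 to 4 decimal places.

x_1 = 0.2213

Raoult's law: Kᵢ = Pᵢˢᵃᵗ/P = Pᵢˢᵃᵗ/264.4.
  K_1 = 914.3/264.4 = 3.458018, K_2 = 81.4/264.4 = 0.307867, K_3 = 78.5/264.4 = 0.296899
Material balance + equilibrium reduce to Σ zᵢ(Kᵢ−1)/(1+V/F(Kᵢ−1)) = 0.
g(0) = ΣzᵢKᵢ − 1 = 1.5313 and g(1) = 1 − Σzᵢ/Kᵢ = -0.1784, so a root lies in (0, 1).
Iterate (Newton) starting at V/F = 0.5:
  V/F = 0.5000: g = 0.46381, g' = -1.1974 → V/F = 0.8874
  V/F = 0.8874: g = 0.00624, g' = -1.4138 → V/F = 0.8918
Converged at V/F = 0.8918.
Compositions from xᵢ = zᵢ/(1+V/F(Kᵢ−1)), yᵢ = Kᵢxᵢ:
  1: x = 0.2213, y = 0.7653
  2: x = 0.3216, y = 0.0990
  3: x = 0.4571, y = 0.1357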